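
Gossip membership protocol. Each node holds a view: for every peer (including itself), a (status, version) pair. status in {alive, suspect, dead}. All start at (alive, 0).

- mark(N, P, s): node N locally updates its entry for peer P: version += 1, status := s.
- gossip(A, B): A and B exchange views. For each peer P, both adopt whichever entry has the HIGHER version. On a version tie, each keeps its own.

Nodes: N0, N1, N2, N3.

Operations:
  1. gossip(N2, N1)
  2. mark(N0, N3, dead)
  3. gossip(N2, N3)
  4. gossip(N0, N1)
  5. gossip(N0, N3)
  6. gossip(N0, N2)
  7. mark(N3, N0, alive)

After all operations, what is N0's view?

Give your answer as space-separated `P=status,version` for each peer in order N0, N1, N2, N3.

Op 1: gossip N2<->N1 -> N2.N0=(alive,v0) N2.N1=(alive,v0) N2.N2=(alive,v0) N2.N3=(alive,v0) | N1.N0=(alive,v0) N1.N1=(alive,v0) N1.N2=(alive,v0) N1.N3=(alive,v0)
Op 2: N0 marks N3=dead -> (dead,v1)
Op 3: gossip N2<->N3 -> N2.N0=(alive,v0) N2.N1=(alive,v0) N2.N2=(alive,v0) N2.N3=(alive,v0) | N3.N0=(alive,v0) N3.N1=(alive,v0) N3.N2=(alive,v0) N3.N3=(alive,v0)
Op 4: gossip N0<->N1 -> N0.N0=(alive,v0) N0.N1=(alive,v0) N0.N2=(alive,v0) N0.N3=(dead,v1) | N1.N0=(alive,v0) N1.N1=(alive,v0) N1.N2=(alive,v0) N1.N3=(dead,v1)
Op 5: gossip N0<->N3 -> N0.N0=(alive,v0) N0.N1=(alive,v0) N0.N2=(alive,v0) N0.N3=(dead,v1) | N3.N0=(alive,v0) N3.N1=(alive,v0) N3.N2=(alive,v0) N3.N3=(dead,v1)
Op 6: gossip N0<->N2 -> N0.N0=(alive,v0) N0.N1=(alive,v0) N0.N2=(alive,v0) N0.N3=(dead,v1) | N2.N0=(alive,v0) N2.N1=(alive,v0) N2.N2=(alive,v0) N2.N3=(dead,v1)
Op 7: N3 marks N0=alive -> (alive,v1)

Answer: N0=alive,0 N1=alive,0 N2=alive,0 N3=dead,1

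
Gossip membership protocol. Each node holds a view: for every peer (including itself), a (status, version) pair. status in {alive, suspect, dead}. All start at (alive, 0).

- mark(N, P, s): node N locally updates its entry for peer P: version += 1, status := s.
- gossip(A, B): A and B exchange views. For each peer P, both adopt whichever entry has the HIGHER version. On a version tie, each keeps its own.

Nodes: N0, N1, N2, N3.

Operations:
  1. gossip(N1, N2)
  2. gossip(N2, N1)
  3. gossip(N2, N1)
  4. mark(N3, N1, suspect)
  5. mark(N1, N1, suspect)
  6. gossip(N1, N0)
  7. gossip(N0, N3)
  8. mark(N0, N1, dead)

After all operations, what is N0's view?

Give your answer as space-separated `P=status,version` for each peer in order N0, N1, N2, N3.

Answer: N0=alive,0 N1=dead,2 N2=alive,0 N3=alive,0

Derivation:
Op 1: gossip N1<->N2 -> N1.N0=(alive,v0) N1.N1=(alive,v0) N1.N2=(alive,v0) N1.N3=(alive,v0) | N2.N0=(alive,v0) N2.N1=(alive,v0) N2.N2=(alive,v0) N2.N3=(alive,v0)
Op 2: gossip N2<->N1 -> N2.N0=(alive,v0) N2.N1=(alive,v0) N2.N2=(alive,v0) N2.N3=(alive,v0) | N1.N0=(alive,v0) N1.N1=(alive,v0) N1.N2=(alive,v0) N1.N3=(alive,v0)
Op 3: gossip N2<->N1 -> N2.N0=(alive,v0) N2.N1=(alive,v0) N2.N2=(alive,v0) N2.N3=(alive,v0) | N1.N0=(alive,v0) N1.N1=(alive,v0) N1.N2=(alive,v0) N1.N3=(alive,v0)
Op 4: N3 marks N1=suspect -> (suspect,v1)
Op 5: N1 marks N1=suspect -> (suspect,v1)
Op 6: gossip N1<->N0 -> N1.N0=(alive,v0) N1.N1=(suspect,v1) N1.N2=(alive,v0) N1.N3=(alive,v0) | N0.N0=(alive,v0) N0.N1=(suspect,v1) N0.N2=(alive,v0) N0.N3=(alive,v0)
Op 7: gossip N0<->N3 -> N0.N0=(alive,v0) N0.N1=(suspect,v1) N0.N2=(alive,v0) N0.N3=(alive,v0) | N3.N0=(alive,v0) N3.N1=(suspect,v1) N3.N2=(alive,v0) N3.N3=(alive,v0)
Op 8: N0 marks N1=dead -> (dead,v2)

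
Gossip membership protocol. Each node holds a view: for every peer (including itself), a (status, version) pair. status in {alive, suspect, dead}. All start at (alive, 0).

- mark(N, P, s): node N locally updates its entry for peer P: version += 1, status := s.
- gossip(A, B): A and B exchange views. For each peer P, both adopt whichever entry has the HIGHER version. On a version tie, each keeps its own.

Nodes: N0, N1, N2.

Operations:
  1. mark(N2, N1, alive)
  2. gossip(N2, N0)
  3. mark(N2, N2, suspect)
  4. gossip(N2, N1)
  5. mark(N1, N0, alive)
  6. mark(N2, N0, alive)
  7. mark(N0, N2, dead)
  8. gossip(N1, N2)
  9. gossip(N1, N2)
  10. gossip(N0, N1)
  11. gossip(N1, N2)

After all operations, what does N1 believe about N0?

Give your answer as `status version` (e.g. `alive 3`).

Answer: alive 1

Derivation:
Op 1: N2 marks N1=alive -> (alive,v1)
Op 2: gossip N2<->N0 -> N2.N0=(alive,v0) N2.N1=(alive,v1) N2.N2=(alive,v0) | N0.N0=(alive,v0) N0.N1=(alive,v1) N0.N2=(alive,v0)
Op 3: N2 marks N2=suspect -> (suspect,v1)
Op 4: gossip N2<->N1 -> N2.N0=(alive,v0) N2.N1=(alive,v1) N2.N2=(suspect,v1) | N1.N0=(alive,v0) N1.N1=(alive,v1) N1.N2=(suspect,v1)
Op 5: N1 marks N0=alive -> (alive,v1)
Op 6: N2 marks N0=alive -> (alive,v1)
Op 7: N0 marks N2=dead -> (dead,v1)
Op 8: gossip N1<->N2 -> N1.N0=(alive,v1) N1.N1=(alive,v1) N1.N2=(suspect,v1) | N2.N0=(alive,v1) N2.N1=(alive,v1) N2.N2=(suspect,v1)
Op 9: gossip N1<->N2 -> N1.N0=(alive,v1) N1.N1=(alive,v1) N1.N2=(suspect,v1) | N2.N0=(alive,v1) N2.N1=(alive,v1) N2.N2=(suspect,v1)
Op 10: gossip N0<->N1 -> N0.N0=(alive,v1) N0.N1=(alive,v1) N0.N2=(dead,v1) | N1.N0=(alive,v1) N1.N1=(alive,v1) N1.N2=(suspect,v1)
Op 11: gossip N1<->N2 -> N1.N0=(alive,v1) N1.N1=(alive,v1) N1.N2=(suspect,v1) | N2.N0=(alive,v1) N2.N1=(alive,v1) N2.N2=(suspect,v1)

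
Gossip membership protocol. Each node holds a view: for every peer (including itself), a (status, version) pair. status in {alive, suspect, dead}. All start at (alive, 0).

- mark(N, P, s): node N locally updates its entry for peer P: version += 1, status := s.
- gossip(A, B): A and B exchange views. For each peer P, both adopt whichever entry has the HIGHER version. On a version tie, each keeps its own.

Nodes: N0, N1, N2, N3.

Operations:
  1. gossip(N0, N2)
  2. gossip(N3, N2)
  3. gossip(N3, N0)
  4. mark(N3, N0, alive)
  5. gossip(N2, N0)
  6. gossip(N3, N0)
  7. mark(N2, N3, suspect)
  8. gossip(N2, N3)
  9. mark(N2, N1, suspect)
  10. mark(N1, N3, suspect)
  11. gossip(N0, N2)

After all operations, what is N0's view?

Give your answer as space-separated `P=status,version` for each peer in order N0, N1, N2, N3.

Op 1: gossip N0<->N2 -> N0.N0=(alive,v0) N0.N1=(alive,v0) N0.N2=(alive,v0) N0.N3=(alive,v0) | N2.N0=(alive,v0) N2.N1=(alive,v0) N2.N2=(alive,v0) N2.N3=(alive,v0)
Op 2: gossip N3<->N2 -> N3.N0=(alive,v0) N3.N1=(alive,v0) N3.N2=(alive,v0) N3.N3=(alive,v0) | N2.N0=(alive,v0) N2.N1=(alive,v0) N2.N2=(alive,v0) N2.N3=(alive,v0)
Op 3: gossip N3<->N0 -> N3.N0=(alive,v0) N3.N1=(alive,v0) N3.N2=(alive,v0) N3.N3=(alive,v0) | N0.N0=(alive,v0) N0.N1=(alive,v0) N0.N2=(alive,v0) N0.N3=(alive,v0)
Op 4: N3 marks N0=alive -> (alive,v1)
Op 5: gossip N2<->N0 -> N2.N0=(alive,v0) N2.N1=(alive,v0) N2.N2=(alive,v0) N2.N3=(alive,v0) | N0.N0=(alive,v0) N0.N1=(alive,v0) N0.N2=(alive,v0) N0.N3=(alive,v0)
Op 6: gossip N3<->N0 -> N3.N0=(alive,v1) N3.N1=(alive,v0) N3.N2=(alive,v0) N3.N3=(alive,v0) | N0.N0=(alive,v1) N0.N1=(alive,v0) N0.N2=(alive,v0) N0.N3=(alive,v0)
Op 7: N2 marks N3=suspect -> (suspect,v1)
Op 8: gossip N2<->N3 -> N2.N0=(alive,v1) N2.N1=(alive,v0) N2.N2=(alive,v0) N2.N3=(suspect,v1) | N3.N0=(alive,v1) N3.N1=(alive,v0) N3.N2=(alive,v0) N3.N3=(suspect,v1)
Op 9: N2 marks N1=suspect -> (suspect,v1)
Op 10: N1 marks N3=suspect -> (suspect,v1)
Op 11: gossip N0<->N2 -> N0.N0=(alive,v1) N0.N1=(suspect,v1) N0.N2=(alive,v0) N0.N3=(suspect,v1) | N2.N0=(alive,v1) N2.N1=(suspect,v1) N2.N2=(alive,v0) N2.N3=(suspect,v1)

Answer: N0=alive,1 N1=suspect,1 N2=alive,0 N3=suspect,1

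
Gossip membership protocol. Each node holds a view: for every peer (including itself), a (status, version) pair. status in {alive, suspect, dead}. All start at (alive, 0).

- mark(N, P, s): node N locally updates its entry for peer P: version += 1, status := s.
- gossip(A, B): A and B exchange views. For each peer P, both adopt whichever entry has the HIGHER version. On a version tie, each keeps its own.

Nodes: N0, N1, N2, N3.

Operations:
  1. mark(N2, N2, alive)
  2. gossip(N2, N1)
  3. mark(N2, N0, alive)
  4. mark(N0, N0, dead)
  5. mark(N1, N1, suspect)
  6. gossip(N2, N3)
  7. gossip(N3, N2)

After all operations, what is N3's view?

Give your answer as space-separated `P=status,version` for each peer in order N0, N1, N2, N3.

Op 1: N2 marks N2=alive -> (alive,v1)
Op 2: gossip N2<->N1 -> N2.N0=(alive,v0) N2.N1=(alive,v0) N2.N2=(alive,v1) N2.N3=(alive,v0) | N1.N0=(alive,v0) N1.N1=(alive,v0) N1.N2=(alive,v1) N1.N3=(alive,v0)
Op 3: N2 marks N0=alive -> (alive,v1)
Op 4: N0 marks N0=dead -> (dead,v1)
Op 5: N1 marks N1=suspect -> (suspect,v1)
Op 6: gossip N2<->N3 -> N2.N0=(alive,v1) N2.N1=(alive,v0) N2.N2=(alive,v1) N2.N3=(alive,v0) | N3.N0=(alive,v1) N3.N1=(alive,v0) N3.N2=(alive,v1) N3.N3=(alive,v0)
Op 7: gossip N3<->N2 -> N3.N0=(alive,v1) N3.N1=(alive,v0) N3.N2=(alive,v1) N3.N3=(alive,v0) | N2.N0=(alive,v1) N2.N1=(alive,v0) N2.N2=(alive,v1) N2.N3=(alive,v0)

Answer: N0=alive,1 N1=alive,0 N2=alive,1 N3=alive,0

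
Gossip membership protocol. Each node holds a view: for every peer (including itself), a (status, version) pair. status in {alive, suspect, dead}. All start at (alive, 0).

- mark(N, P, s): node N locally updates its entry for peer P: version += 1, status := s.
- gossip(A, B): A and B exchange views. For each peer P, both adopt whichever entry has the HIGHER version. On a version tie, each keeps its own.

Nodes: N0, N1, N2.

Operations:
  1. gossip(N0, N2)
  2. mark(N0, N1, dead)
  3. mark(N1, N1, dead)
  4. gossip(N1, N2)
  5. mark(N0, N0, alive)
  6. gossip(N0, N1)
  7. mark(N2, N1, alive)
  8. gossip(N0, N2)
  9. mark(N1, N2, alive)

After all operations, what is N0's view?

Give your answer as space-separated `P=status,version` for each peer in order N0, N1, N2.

Op 1: gossip N0<->N2 -> N0.N0=(alive,v0) N0.N1=(alive,v0) N0.N2=(alive,v0) | N2.N0=(alive,v0) N2.N1=(alive,v0) N2.N2=(alive,v0)
Op 2: N0 marks N1=dead -> (dead,v1)
Op 3: N1 marks N1=dead -> (dead,v1)
Op 4: gossip N1<->N2 -> N1.N0=(alive,v0) N1.N1=(dead,v1) N1.N2=(alive,v0) | N2.N0=(alive,v0) N2.N1=(dead,v1) N2.N2=(alive,v0)
Op 5: N0 marks N0=alive -> (alive,v1)
Op 6: gossip N0<->N1 -> N0.N0=(alive,v1) N0.N1=(dead,v1) N0.N2=(alive,v0) | N1.N0=(alive,v1) N1.N1=(dead,v1) N1.N2=(alive,v0)
Op 7: N2 marks N1=alive -> (alive,v2)
Op 8: gossip N0<->N2 -> N0.N0=(alive,v1) N0.N1=(alive,v2) N0.N2=(alive,v0) | N2.N0=(alive,v1) N2.N1=(alive,v2) N2.N2=(alive,v0)
Op 9: N1 marks N2=alive -> (alive,v1)

Answer: N0=alive,1 N1=alive,2 N2=alive,0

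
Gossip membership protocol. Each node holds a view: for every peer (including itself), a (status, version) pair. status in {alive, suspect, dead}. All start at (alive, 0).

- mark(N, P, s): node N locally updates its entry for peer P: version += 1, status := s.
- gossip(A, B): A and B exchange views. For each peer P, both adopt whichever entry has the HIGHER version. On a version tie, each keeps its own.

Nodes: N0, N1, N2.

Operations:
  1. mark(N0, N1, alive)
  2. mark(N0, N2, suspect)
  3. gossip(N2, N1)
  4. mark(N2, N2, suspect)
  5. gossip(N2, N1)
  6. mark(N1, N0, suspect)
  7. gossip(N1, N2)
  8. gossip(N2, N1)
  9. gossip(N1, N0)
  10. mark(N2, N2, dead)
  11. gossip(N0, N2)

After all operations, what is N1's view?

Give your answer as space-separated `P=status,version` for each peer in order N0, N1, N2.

Answer: N0=suspect,1 N1=alive,1 N2=suspect,1

Derivation:
Op 1: N0 marks N1=alive -> (alive,v1)
Op 2: N0 marks N2=suspect -> (suspect,v1)
Op 3: gossip N2<->N1 -> N2.N0=(alive,v0) N2.N1=(alive,v0) N2.N2=(alive,v0) | N1.N0=(alive,v0) N1.N1=(alive,v0) N1.N2=(alive,v0)
Op 4: N2 marks N2=suspect -> (suspect,v1)
Op 5: gossip N2<->N1 -> N2.N0=(alive,v0) N2.N1=(alive,v0) N2.N2=(suspect,v1) | N1.N0=(alive,v0) N1.N1=(alive,v0) N1.N2=(suspect,v1)
Op 6: N1 marks N0=suspect -> (suspect,v1)
Op 7: gossip N1<->N2 -> N1.N0=(suspect,v1) N1.N1=(alive,v0) N1.N2=(suspect,v1) | N2.N0=(suspect,v1) N2.N1=(alive,v0) N2.N2=(suspect,v1)
Op 8: gossip N2<->N1 -> N2.N0=(suspect,v1) N2.N1=(alive,v0) N2.N2=(suspect,v1) | N1.N0=(suspect,v1) N1.N1=(alive,v0) N1.N2=(suspect,v1)
Op 9: gossip N1<->N0 -> N1.N0=(suspect,v1) N1.N1=(alive,v1) N1.N2=(suspect,v1) | N0.N0=(suspect,v1) N0.N1=(alive,v1) N0.N2=(suspect,v1)
Op 10: N2 marks N2=dead -> (dead,v2)
Op 11: gossip N0<->N2 -> N0.N0=(suspect,v1) N0.N1=(alive,v1) N0.N2=(dead,v2) | N2.N0=(suspect,v1) N2.N1=(alive,v1) N2.N2=(dead,v2)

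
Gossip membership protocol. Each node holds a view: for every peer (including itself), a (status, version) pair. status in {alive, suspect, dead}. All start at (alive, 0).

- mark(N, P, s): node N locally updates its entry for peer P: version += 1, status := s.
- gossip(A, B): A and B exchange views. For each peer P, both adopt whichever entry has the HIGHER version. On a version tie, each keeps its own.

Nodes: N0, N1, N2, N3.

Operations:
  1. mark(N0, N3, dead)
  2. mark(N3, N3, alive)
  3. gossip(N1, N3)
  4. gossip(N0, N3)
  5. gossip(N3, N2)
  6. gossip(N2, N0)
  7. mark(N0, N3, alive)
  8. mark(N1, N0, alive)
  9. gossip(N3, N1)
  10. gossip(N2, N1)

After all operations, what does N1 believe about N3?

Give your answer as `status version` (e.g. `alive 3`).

Op 1: N0 marks N3=dead -> (dead,v1)
Op 2: N3 marks N3=alive -> (alive,v1)
Op 3: gossip N1<->N3 -> N1.N0=(alive,v0) N1.N1=(alive,v0) N1.N2=(alive,v0) N1.N3=(alive,v1) | N3.N0=(alive,v0) N3.N1=(alive,v0) N3.N2=(alive,v0) N3.N3=(alive,v1)
Op 4: gossip N0<->N3 -> N0.N0=(alive,v0) N0.N1=(alive,v0) N0.N2=(alive,v0) N0.N3=(dead,v1) | N3.N0=(alive,v0) N3.N1=(alive,v0) N3.N2=(alive,v0) N3.N3=(alive,v1)
Op 5: gossip N3<->N2 -> N3.N0=(alive,v0) N3.N1=(alive,v0) N3.N2=(alive,v0) N3.N3=(alive,v1) | N2.N0=(alive,v0) N2.N1=(alive,v0) N2.N2=(alive,v0) N2.N3=(alive,v1)
Op 6: gossip N2<->N0 -> N2.N0=(alive,v0) N2.N1=(alive,v0) N2.N2=(alive,v0) N2.N3=(alive,v1) | N0.N0=(alive,v0) N0.N1=(alive,v0) N0.N2=(alive,v0) N0.N3=(dead,v1)
Op 7: N0 marks N3=alive -> (alive,v2)
Op 8: N1 marks N0=alive -> (alive,v1)
Op 9: gossip N3<->N1 -> N3.N0=(alive,v1) N3.N1=(alive,v0) N3.N2=(alive,v0) N3.N3=(alive,v1) | N1.N0=(alive,v1) N1.N1=(alive,v0) N1.N2=(alive,v0) N1.N3=(alive,v1)
Op 10: gossip N2<->N1 -> N2.N0=(alive,v1) N2.N1=(alive,v0) N2.N2=(alive,v0) N2.N3=(alive,v1) | N1.N0=(alive,v1) N1.N1=(alive,v0) N1.N2=(alive,v0) N1.N3=(alive,v1)

Answer: alive 1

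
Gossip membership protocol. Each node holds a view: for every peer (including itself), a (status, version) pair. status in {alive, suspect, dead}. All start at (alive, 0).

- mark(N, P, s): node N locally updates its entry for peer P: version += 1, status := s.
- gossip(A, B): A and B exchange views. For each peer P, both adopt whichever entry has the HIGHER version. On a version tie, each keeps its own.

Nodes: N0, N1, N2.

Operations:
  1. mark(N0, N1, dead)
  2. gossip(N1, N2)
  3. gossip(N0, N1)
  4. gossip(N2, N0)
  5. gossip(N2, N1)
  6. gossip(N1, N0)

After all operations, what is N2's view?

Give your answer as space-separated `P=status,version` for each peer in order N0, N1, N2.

Op 1: N0 marks N1=dead -> (dead,v1)
Op 2: gossip N1<->N2 -> N1.N0=(alive,v0) N1.N1=(alive,v0) N1.N2=(alive,v0) | N2.N0=(alive,v0) N2.N1=(alive,v0) N2.N2=(alive,v0)
Op 3: gossip N0<->N1 -> N0.N0=(alive,v0) N0.N1=(dead,v1) N0.N2=(alive,v0) | N1.N0=(alive,v0) N1.N1=(dead,v1) N1.N2=(alive,v0)
Op 4: gossip N2<->N0 -> N2.N0=(alive,v0) N2.N1=(dead,v1) N2.N2=(alive,v0) | N0.N0=(alive,v0) N0.N1=(dead,v1) N0.N2=(alive,v0)
Op 5: gossip N2<->N1 -> N2.N0=(alive,v0) N2.N1=(dead,v1) N2.N2=(alive,v0) | N1.N0=(alive,v0) N1.N1=(dead,v1) N1.N2=(alive,v0)
Op 6: gossip N1<->N0 -> N1.N0=(alive,v0) N1.N1=(dead,v1) N1.N2=(alive,v0) | N0.N0=(alive,v0) N0.N1=(dead,v1) N0.N2=(alive,v0)

Answer: N0=alive,0 N1=dead,1 N2=alive,0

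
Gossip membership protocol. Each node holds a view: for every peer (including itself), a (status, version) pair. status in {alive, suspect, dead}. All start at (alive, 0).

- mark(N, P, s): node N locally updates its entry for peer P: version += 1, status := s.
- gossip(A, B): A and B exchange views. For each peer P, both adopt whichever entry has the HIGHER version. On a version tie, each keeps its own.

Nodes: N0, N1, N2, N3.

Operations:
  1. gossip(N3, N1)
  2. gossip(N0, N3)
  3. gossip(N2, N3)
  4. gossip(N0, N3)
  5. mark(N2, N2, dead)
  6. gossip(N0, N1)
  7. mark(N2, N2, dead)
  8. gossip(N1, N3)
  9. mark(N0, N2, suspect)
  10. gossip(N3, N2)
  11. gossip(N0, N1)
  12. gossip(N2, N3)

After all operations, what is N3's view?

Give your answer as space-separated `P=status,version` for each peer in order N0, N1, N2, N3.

Op 1: gossip N3<->N1 -> N3.N0=(alive,v0) N3.N1=(alive,v0) N3.N2=(alive,v0) N3.N3=(alive,v0) | N1.N0=(alive,v0) N1.N1=(alive,v0) N1.N2=(alive,v0) N1.N3=(alive,v0)
Op 2: gossip N0<->N3 -> N0.N0=(alive,v0) N0.N1=(alive,v0) N0.N2=(alive,v0) N0.N3=(alive,v0) | N3.N0=(alive,v0) N3.N1=(alive,v0) N3.N2=(alive,v0) N3.N3=(alive,v0)
Op 3: gossip N2<->N3 -> N2.N0=(alive,v0) N2.N1=(alive,v0) N2.N2=(alive,v0) N2.N3=(alive,v0) | N3.N0=(alive,v0) N3.N1=(alive,v0) N3.N2=(alive,v0) N3.N3=(alive,v0)
Op 4: gossip N0<->N3 -> N0.N0=(alive,v0) N0.N1=(alive,v0) N0.N2=(alive,v0) N0.N3=(alive,v0) | N3.N0=(alive,v0) N3.N1=(alive,v0) N3.N2=(alive,v0) N3.N3=(alive,v0)
Op 5: N2 marks N2=dead -> (dead,v1)
Op 6: gossip N0<->N1 -> N0.N0=(alive,v0) N0.N1=(alive,v0) N0.N2=(alive,v0) N0.N3=(alive,v0) | N1.N0=(alive,v0) N1.N1=(alive,v0) N1.N2=(alive,v0) N1.N3=(alive,v0)
Op 7: N2 marks N2=dead -> (dead,v2)
Op 8: gossip N1<->N3 -> N1.N0=(alive,v0) N1.N1=(alive,v0) N1.N2=(alive,v0) N1.N3=(alive,v0) | N3.N0=(alive,v0) N3.N1=(alive,v0) N3.N2=(alive,v0) N3.N3=(alive,v0)
Op 9: N0 marks N2=suspect -> (suspect,v1)
Op 10: gossip N3<->N2 -> N3.N0=(alive,v0) N3.N1=(alive,v0) N3.N2=(dead,v2) N3.N3=(alive,v0) | N2.N0=(alive,v0) N2.N1=(alive,v0) N2.N2=(dead,v2) N2.N3=(alive,v0)
Op 11: gossip N0<->N1 -> N0.N0=(alive,v0) N0.N1=(alive,v0) N0.N2=(suspect,v1) N0.N3=(alive,v0) | N1.N0=(alive,v0) N1.N1=(alive,v0) N1.N2=(suspect,v1) N1.N3=(alive,v0)
Op 12: gossip N2<->N3 -> N2.N0=(alive,v0) N2.N1=(alive,v0) N2.N2=(dead,v2) N2.N3=(alive,v0) | N3.N0=(alive,v0) N3.N1=(alive,v0) N3.N2=(dead,v2) N3.N3=(alive,v0)

Answer: N0=alive,0 N1=alive,0 N2=dead,2 N3=alive,0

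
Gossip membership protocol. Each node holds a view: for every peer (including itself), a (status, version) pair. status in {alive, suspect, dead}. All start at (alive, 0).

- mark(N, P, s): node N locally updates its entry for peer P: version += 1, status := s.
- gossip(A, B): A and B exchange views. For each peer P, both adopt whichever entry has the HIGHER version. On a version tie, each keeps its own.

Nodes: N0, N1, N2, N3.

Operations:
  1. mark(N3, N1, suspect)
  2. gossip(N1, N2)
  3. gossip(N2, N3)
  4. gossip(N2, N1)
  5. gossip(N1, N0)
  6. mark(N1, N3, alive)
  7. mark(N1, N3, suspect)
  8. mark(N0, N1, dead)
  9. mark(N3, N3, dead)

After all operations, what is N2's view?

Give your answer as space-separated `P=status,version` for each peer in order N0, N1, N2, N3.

Op 1: N3 marks N1=suspect -> (suspect,v1)
Op 2: gossip N1<->N2 -> N1.N0=(alive,v0) N1.N1=(alive,v0) N1.N2=(alive,v0) N1.N3=(alive,v0) | N2.N0=(alive,v0) N2.N1=(alive,v0) N2.N2=(alive,v0) N2.N3=(alive,v0)
Op 3: gossip N2<->N3 -> N2.N0=(alive,v0) N2.N1=(suspect,v1) N2.N2=(alive,v0) N2.N3=(alive,v0) | N3.N0=(alive,v0) N3.N1=(suspect,v1) N3.N2=(alive,v0) N3.N3=(alive,v0)
Op 4: gossip N2<->N1 -> N2.N0=(alive,v0) N2.N1=(suspect,v1) N2.N2=(alive,v0) N2.N3=(alive,v0) | N1.N0=(alive,v0) N1.N1=(suspect,v1) N1.N2=(alive,v0) N1.N3=(alive,v0)
Op 5: gossip N1<->N0 -> N1.N0=(alive,v0) N1.N1=(suspect,v1) N1.N2=(alive,v0) N1.N3=(alive,v0) | N0.N0=(alive,v0) N0.N1=(suspect,v1) N0.N2=(alive,v0) N0.N3=(alive,v0)
Op 6: N1 marks N3=alive -> (alive,v1)
Op 7: N1 marks N3=suspect -> (suspect,v2)
Op 8: N0 marks N1=dead -> (dead,v2)
Op 9: N3 marks N3=dead -> (dead,v1)

Answer: N0=alive,0 N1=suspect,1 N2=alive,0 N3=alive,0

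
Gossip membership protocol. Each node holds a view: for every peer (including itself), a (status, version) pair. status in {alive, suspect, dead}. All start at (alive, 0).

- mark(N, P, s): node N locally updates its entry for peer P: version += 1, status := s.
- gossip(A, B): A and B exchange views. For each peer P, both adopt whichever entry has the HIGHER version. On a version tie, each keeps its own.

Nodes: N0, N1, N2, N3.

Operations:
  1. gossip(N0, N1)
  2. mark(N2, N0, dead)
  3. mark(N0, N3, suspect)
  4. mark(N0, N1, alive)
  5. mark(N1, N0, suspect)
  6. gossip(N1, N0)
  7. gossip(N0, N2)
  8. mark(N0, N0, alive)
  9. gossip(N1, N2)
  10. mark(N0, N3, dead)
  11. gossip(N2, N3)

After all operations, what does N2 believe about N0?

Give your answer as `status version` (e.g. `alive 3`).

Answer: dead 1

Derivation:
Op 1: gossip N0<->N1 -> N0.N0=(alive,v0) N0.N1=(alive,v0) N0.N2=(alive,v0) N0.N3=(alive,v0) | N1.N0=(alive,v0) N1.N1=(alive,v0) N1.N2=(alive,v0) N1.N3=(alive,v0)
Op 2: N2 marks N0=dead -> (dead,v1)
Op 3: N0 marks N3=suspect -> (suspect,v1)
Op 4: N0 marks N1=alive -> (alive,v1)
Op 5: N1 marks N0=suspect -> (suspect,v1)
Op 6: gossip N1<->N0 -> N1.N0=(suspect,v1) N1.N1=(alive,v1) N1.N2=(alive,v0) N1.N3=(suspect,v1) | N0.N0=(suspect,v1) N0.N1=(alive,v1) N0.N2=(alive,v0) N0.N3=(suspect,v1)
Op 7: gossip N0<->N2 -> N0.N0=(suspect,v1) N0.N1=(alive,v1) N0.N2=(alive,v0) N0.N3=(suspect,v1) | N2.N0=(dead,v1) N2.N1=(alive,v1) N2.N2=(alive,v0) N2.N3=(suspect,v1)
Op 8: N0 marks N0=alive -> (alive,v2)
Op 9: gossip N1<->N2 -> N1.N0=(suspect,v1) N1.N1=(alive,v1) N1.N2=(alive,v0) N1.N3=(suspect,v1) | N2.N0=(dead,v1) N2.N1=(alive,v1) N2.N2=(alive,v0) N2.N3=(suspect,v1)
Op 10: N0 marks N3=dead -> (dead,v2)
Op 11: gossip N2<->N3 -> N2.N0=(dead,v1) N2.N1=(alive,v1) N2.N2=(alive,v0) N2.N3=(suspect,v1) | N3.N0=(dead,v1) N3.N1=(alive,v1) N3.N2=(alive,v0) N3.N3=(suspect,v1)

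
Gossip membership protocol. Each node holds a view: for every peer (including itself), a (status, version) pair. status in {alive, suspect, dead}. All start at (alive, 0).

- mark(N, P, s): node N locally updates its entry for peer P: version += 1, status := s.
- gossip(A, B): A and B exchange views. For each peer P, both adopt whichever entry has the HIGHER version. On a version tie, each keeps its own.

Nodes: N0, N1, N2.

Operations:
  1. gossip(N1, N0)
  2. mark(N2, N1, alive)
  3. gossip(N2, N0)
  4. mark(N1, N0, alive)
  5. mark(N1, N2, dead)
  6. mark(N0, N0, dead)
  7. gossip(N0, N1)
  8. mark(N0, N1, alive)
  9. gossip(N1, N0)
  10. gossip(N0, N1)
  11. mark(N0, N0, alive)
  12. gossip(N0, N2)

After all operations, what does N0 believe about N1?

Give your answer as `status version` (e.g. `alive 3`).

Op 1: gossip N1<->N0 -> N1.N0=(alive,v0) N1.N1=(alive,v0) N1.N2=(alive,v0) | N0.N0=(alive,v0) N0.N1=(alive,v0) N0.N2=(alive,v0)
Op 2: N2 marks N1=alive -> (alive,v1)
Op 3: gossip N2<->N0 -> N2.N0=(alive,v0) N2.N1=(alive,v1) N2.N2=(alive,v0) | N0.N0=(alive,v0) N0.N1=(alive,v1) N0.N2=(alive,v0)
Op 4: N1 marks N0=alive -> (alive,v1)
Op 5: N1 marks N2=dead -> (dead,v1)
Op 6: N0 marks N0=dead -> (dead,v1)
Op 7: gossip N0<->N1 -> N0.N0=(dead,v1) N0.N1=(alive,v1) N0.N2=(dead,v1) | N1.N0=(alive,v1) N1.N1=(alive,v1) N1.N2=(dead,v1)
Op 8: N0 marks N1=alive -> (alive,v2)
Op 9: gossip N1<->N0 -> N1.N0=(alive,v1) N1.N1=(alive,v2) N1.N2=(dead,v1) | N0.N0=(dead,v1) N0.N1=(alive,v2) N0.N2=(dead,v1)
Op 10: gossip N0<->N1 -> N0.N0=(dead,v1) N0.N1=(alive,v2) N0.N2=(dead,v1) | N1.N0=(alive,v1) N1.N1=(alive,v2) N1.N2=(dead,v1)
Op 11: N0 marks N0=alive -> (alive,v2)
Op 12: gossip N0<->N2 -> N0.N0=(alive,v2) N0.N1=(alive,v2) N0.N2=(dead,v1) | N2.N0=(alive,v2) N2.N1=(alive,v2) N2.N2=(dead,v1)

Answer: alive 2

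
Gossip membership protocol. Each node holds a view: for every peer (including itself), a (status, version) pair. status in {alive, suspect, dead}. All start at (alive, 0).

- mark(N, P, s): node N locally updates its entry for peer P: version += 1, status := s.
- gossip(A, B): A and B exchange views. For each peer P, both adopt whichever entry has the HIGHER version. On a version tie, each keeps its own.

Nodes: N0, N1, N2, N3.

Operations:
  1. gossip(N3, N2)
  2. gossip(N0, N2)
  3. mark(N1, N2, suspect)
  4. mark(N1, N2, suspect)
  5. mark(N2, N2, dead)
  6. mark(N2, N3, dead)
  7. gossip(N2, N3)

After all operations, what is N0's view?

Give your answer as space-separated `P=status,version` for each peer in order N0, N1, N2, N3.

Op 1: gossip N3<->N2 -> N3.N0=(alive,v0) N3.N1=(alive,v0) N3.N2=(alive,v0) N3.N3=(alive,v0) | N2.N0=(alive,v0) N2.N1=(alive,v0) N2.N2=(alive,v0) N2.N3=(alive,v0)
Op 2: gossip N0<->N2 -> N0.N0=(alive,v0) N0.N1=(alive,v0) N0.N2=(alive,v0) N0.N3=(alive,v0) | N2.N0=(alive,v0) N2.N1=(alive,v0) N2.N2=(alive,v0) N2.N3=(alive,v0)
Op 3: N1 marks N2=suspect -> (suspect,v1)
Op 4: N1 marks N2=suspect -> (suspect,v2)
Op 5: N2 marks N2=dead -> (dead,v1)
Op 6: N2 marks N3=dead -> (dead,v1)
Op 7: gossip N2<->N3 -> N2.N0=(alive,v0) N2.N1=(alive,v0) N2.N2=(dead,v1) N2.N3=(dead,v1) | N3.N0=(alive,v0) N3.N1=(alive,v0) N3.N2=(dead,v1) N3.N3=(dead,v1)

Answer: N0=alive,0 N1=alive,0 N2=alive,0 N3=alive,0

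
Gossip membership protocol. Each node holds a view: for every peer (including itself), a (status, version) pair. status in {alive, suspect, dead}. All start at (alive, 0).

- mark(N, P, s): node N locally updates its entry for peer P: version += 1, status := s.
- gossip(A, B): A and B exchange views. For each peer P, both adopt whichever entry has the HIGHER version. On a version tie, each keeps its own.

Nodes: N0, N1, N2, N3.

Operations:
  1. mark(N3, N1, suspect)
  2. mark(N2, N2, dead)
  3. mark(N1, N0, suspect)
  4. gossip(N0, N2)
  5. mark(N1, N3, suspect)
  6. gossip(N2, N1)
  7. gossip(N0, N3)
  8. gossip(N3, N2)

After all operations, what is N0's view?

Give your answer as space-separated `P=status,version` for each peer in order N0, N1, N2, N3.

Op 1: N3 marks N1=suspect -> (suspect,v1)
Op 2: N2 marks N2=dead -> (dead,v1)
Op 3: N1 marks N0=suspect -> (suspect,v1)
Op 4: gossip N0<->N2 -> N0.N0=(alive,v0) N0.N1=(alive,v0) N0.N2=(dead,v1) N0.N3=(alive,v0) | N2.N0=(alive,v0) N2.N1=(alive,v0) N2.N2=(dead,v1) N2.N3=(alive,v0)
Op 5: N1 marks N3=suspect -> (suspect,v1)
Op 6: gossip N2<->N1 -> N2.N0=(suspect,v1) N2.N1=(alive,v0) N2.N2=(dead,v1) N2.N3=(suspect,v1) | N1.N0=(suspect,v1) N1.N1=(alive,v0) N1.N2=(dead,v1) N1.N3=(suspect,v1)
Op 7: gossip N0<->N3 -> N0.N0=(alive,v0) N0.N1=(suspect,v1) N0.N2=(dead,v1) N0.N3=(alive,v0) | N3.N0=(alive,v0) N3.N1=(suspect,v1) N3.N2=(dead,v1) N3.N3=(alive,v0)
Op 8: gossip N3<->N2 -> N3.N0=(suspect,v1) N3.N1=(suspect,v1) N3.N2=(dead,v1) N3.N3=(suspect,v1) | N2.N0=(suspect,v1) N2.N1=(suspect,v1) N2.N2=(dead,v1) N2.N3=(suspect,v1)

Answer: N0=alive,0 N1=suspect,1 N2=dead,1 N3=alive,0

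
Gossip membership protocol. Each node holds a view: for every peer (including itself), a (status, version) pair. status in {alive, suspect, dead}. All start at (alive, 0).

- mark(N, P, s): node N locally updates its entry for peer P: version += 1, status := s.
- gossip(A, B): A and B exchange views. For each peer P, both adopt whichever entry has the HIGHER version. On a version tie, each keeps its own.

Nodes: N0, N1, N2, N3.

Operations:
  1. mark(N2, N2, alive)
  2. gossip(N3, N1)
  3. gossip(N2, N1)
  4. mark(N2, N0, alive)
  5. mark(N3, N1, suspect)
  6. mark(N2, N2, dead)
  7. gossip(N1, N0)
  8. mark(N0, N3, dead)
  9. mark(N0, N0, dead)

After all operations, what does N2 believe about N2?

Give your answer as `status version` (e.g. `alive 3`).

Op 1: N2 marks N2=alive -> (alive,v1)
Op 2: gossip N3<->N1 -> N3.N0=(alive,v0) N3.N1=(alive,v0) N3.N2=(alive,v0) N3.N3=(alive,v0) | N1.N0=(alive,v0) N1.N1=(alive,v0) N1.N2=(alive,v0) N1.N3=(alive,v0)
Op 3: gossip N2<->N1 -> N2.N0=(alive,v0) N2.N1=(alive,v0) N2.N2=(alive,v1) N2.N3=(alive,v0) | N1.N0=(alive,v0) N1.N1=(alive,v0) N1.N2=(alive,v1) N1.N3=(alive,v0)
Op 4: N2 marks N0=alive -> (alive,v1)
Op 5: N3 marks N1=suspect -> (suspect,v1)
Op 6: N2 marks N2=dead -> (dead,v2)
Op 7: gossip N1<->N0 -> N1.N0=(alive,v0) N1.N1=(alive,v0) N1.N2=(alive,v1) N1.N3=(alive,v0) | N0.N0=(alive,v0) N0.N1=(alive,v0) N0.N2=(alive,v1) N0.N3=(alive,v0)
Op 8: N0 marks N3=dead -> (dead,v1)
Op 9: N0 marks N0=dead -> (dead,v1)

Answer: dead 2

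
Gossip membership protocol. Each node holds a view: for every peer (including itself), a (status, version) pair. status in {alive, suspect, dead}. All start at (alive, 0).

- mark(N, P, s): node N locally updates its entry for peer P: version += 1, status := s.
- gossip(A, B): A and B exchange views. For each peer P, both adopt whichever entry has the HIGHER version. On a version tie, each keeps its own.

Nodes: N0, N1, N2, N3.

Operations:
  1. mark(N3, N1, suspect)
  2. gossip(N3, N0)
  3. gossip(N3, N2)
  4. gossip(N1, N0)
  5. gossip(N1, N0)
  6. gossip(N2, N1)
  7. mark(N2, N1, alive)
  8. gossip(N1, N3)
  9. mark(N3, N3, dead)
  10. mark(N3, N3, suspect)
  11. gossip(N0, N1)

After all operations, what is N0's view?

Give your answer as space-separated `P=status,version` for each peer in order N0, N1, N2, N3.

Op 1: N3 marks N1=suspect -> (suspect,v1)
Op 2: gossip N3<->N0 -> N3.N0=(alive,v0) N3.N1=(suspect,v1) N3.N2=(alive,v0) N3.N3=(alive,v0) | N0.N0=(alive,v0) N0.N1=(suspect,v1) N0.N2=(alive,v0) N0.N3=(alive,v0)
Op 3: gossip N3<->N2 -> N3.N0=(alive,v0) N3.N1=(suspect,v1) N3.N2=(alive,v0) N3.N3=(alive,v0) | N2.N0=(alive,v0) N2.N1=(suspect,v1) N2.N2=(alive,v0) N2.N3=(alive,v0)
Op 4: gossip N1<->N0 -> N1.N0=(alive,v0) N1.N1=(suspect,v1) N1.N2=(alive,v0) N1.N3=(alive,v0) | N0.N0=(alive,v0) N0.N1=(suspect,v1) N0.N2=(alive,v0) N0.N3=(alive,v0)
Op 5: gossip N1<->N0 -> N1.N0=(alive,v0) N1.N1=(suspect,v1) N1.N2=(alive,v0) N1.N3=(alive,v0) | N0.N0=(alive,v0) N0.N1=(suspect,v1) N0.N2=(alive,v0) N0.N3=(alive,v0)
Op 6: gossip N2<->N1 -> N2.N0=(alive,v0) N2.N1=(suspect,v1) N2.N2=(alive,v0) N2.N3=(alive,v0) | N1.N0=(alive,v0) N1.N1=(suspect,v1) N1.N2=(alive,v0) N1.N3=(alive,v0)
Op 7: N2 marks N1=alive -> (alive,v2)
Op 8: gossip N1<->N3 -> N1.N0=(alive,v0) N1.N1=(suspect,v1) N1.N2=(alive,v0) N1.N3=(alive,v0) | N3.N0=(alive,v0) N3.N1=(suspect,v1) N3.N2=(alive,v0) N3.N3=(alive,v0)
Op 9: N3 marks N3=dead -> (dead,v1)
Op 10: N3 marks N3=suspect -> (suspect,v2)
Op 11: gossip N0<->N1 -> N0.N0=(alive,v0) N0.N1=(suspect,v1) N0.N2=(alive,v0) N0.N3=(alive,v0) | N1.N0=(alive,v0) N1.N1=(suspect,v1) N1.N2=(alive,v0) N1.N3=(alive,v0)

Answer: N0=alive,0 N1=suspect,1 N2=alive,0 N3=alive,0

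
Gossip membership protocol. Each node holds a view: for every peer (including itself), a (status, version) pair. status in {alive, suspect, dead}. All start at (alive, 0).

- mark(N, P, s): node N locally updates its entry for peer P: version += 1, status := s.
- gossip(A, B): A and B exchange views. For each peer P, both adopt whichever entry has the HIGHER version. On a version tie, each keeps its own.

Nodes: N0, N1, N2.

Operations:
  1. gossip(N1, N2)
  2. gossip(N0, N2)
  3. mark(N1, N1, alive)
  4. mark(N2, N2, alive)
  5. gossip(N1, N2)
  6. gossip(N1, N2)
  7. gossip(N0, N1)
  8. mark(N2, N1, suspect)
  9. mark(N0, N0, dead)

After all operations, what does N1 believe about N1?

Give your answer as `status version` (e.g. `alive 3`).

Answer: alive 1

Derivation:
Op 1: gossip N1<->N2 -> N1.N0=(alive,v0) N1.N1=(alive,v0) N1.N2=(alive,v0) | N2.N0=(alive,v0) N2.N1=(alive,v0) N2.N2=(alive,v0)
Op 2: gossip N0<->N2 -> N0.N0=(alive,v0) N0.N1=(alive,v0) N0.N2=(alive,v0) | N2.N0=(alive,v0) N2.N1=(alive,v0) N2.N2=(alive,v0)
Op 3: N1 marks N1=alive -> (alive,v1)
Op 4: N2 marks N2=alive -> (alive,v1)
Op 5: gossip N1<->N2 -> N1.N0=(alive,v0) N1.N1=(alive,v1) N1.N2=(alive,v1) | N2.N0=(alive,v0) N2.N1=(alive,v1) N2.N2=(alive,v1)
Op 6: gossip N1<->N2 -> N1.N0=(alive,v0) N1.N1=(alive,v1) N1.N2=(alive,v1) | N2.N0=(alive,v0) N2.N1=(alive,v1) N2.N2=(alive,v1)
Op 7: gossip N0<->N1 -> N0.N0=(alive,v0) N0.N1=(alive,v1) N0.N2=(alive,v1) | N1.N0=(alive,v0) N1.N1=(alive,v1) N1.N2=(alive,v1)
Op 8: N2 marks N1=suspect -> (suspect,v2)
Op 9: N0 marks N0=dead -> (dead,v1)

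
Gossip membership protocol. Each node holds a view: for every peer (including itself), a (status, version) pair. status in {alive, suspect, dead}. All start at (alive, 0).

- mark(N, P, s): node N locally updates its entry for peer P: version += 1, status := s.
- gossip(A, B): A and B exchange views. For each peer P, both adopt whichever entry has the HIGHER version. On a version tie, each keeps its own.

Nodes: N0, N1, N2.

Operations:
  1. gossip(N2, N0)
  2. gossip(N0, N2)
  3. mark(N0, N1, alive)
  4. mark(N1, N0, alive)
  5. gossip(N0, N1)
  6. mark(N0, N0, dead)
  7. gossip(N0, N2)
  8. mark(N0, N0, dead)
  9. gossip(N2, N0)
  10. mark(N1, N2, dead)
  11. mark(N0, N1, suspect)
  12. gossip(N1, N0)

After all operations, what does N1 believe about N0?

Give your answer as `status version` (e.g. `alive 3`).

Answer: dead 3

Derivation:
Op 1: gossip N2<->N0 -> N2.N0=(alive,v0) N2.N1=(alive,v0) N2.N2=(alive,v0) | N0.N0=(alive,v0) N0.N1=(alive,v0) N0.N2=(alive,v0)
Op 2: gossip N0<->N2 -> N0.N0=(alive,v0) N0.N1=(alive,v0) N0.N2=(alive,v0) | N2.N0=(alive,v0) N2.N1=(alive,v0) N2.N2=(alive,v0)
Op 3: N0 marks N1=alive -> (alive,v1)
Op 4: N1 marks N0=alive -> (alive,v1)
Op 5: gossip N0<->N1 -> N0.N0=(alive,v1) N0.N1=(alive,v1) N0.N2=(alive,v0) | N1.N0=(alive,v1) N1.N1=(alive,v1) N1.N2=(alive,v0)
Op 6: N0 marks N0=dead -> (dead,v2)
Op 7: gossip N0<->N2 -> N0.N0=(dead,v2) N0.N1=(alive,v1) N0.N2=(alive,v0) | N2.N0=(dead,v2) N2.N1=(alive,v1) N2.N2=(alive,v0)
Op 8: N0 marks N0=dead -> (dead,v3)
Op 9: gossip N2<->N0 -> N2.N0=(dead,v3) N2.N1=(alive,v1) N2.N2=(alive,v0) | N0.N0=(dead,v3) N0.N1=(alive,v1) N0.N2=(alive,v0)
Op 10: N1 marks N2=dead -> (dead,v1)
Op 11: N0 marks N1=suspect -> (suspect,v2)
Op 12: gossip N1<->N0 -> N1.N0=(dead,v3) N1.N1=(suspect,v2) N1.N2=(dead,v1) | N0.N0=(dead,v3) N0.N1=(suspect,v2) N0.N2=(dead,v1)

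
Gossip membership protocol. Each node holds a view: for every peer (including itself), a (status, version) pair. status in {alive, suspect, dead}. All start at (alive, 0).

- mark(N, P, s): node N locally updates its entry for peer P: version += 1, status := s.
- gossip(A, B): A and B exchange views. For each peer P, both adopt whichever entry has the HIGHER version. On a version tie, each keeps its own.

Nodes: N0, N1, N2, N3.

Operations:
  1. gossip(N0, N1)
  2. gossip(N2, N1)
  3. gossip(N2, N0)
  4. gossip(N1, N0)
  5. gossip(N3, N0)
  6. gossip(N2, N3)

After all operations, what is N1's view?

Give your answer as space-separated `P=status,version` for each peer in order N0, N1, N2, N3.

Op 1: gossip N0<->N1 -> N0.N0=(alive,v0) N0.N1=(alive,v0) N0.N2=(alive,v0) N0.N3=(alive,v0) | N1.N0=(alive,v0) N1.N1=(alive,v0) N1.N2=(alive,v0) N1.N3=(alive,v0)
Op 2: gossip N2<->N1 -> N2.N0=(alive,v0) N2.N1=(alive,v0) N2.N2=(alive,v0) N2.N3=(alive,v0) | N1.N0=(alive,v0) N1.N1=(alive,v0) N1.N2=(alive,v0) N1.N3=(alive,v0)
Op 3: gossip N2<->N0 -> N2.N0=(alive,v0) N2.N1=(alive,v0) N2.N2=(alive,v0) N2.N3=(alive,v0) | N0.N0=(alive,v0) N0.N1=(alive,v0) N0.N2=(alive,v0) N0.N3=(alive,v0)
Op 4: gossip N1<->N0 -> N1.N0=(alive,v0) N1.N1=(alive,v0) N1.N2=(alive,v0) N1.N3=(alive,v0) | N0.N0=(alive,v0) N0.N1=(alive,v0) N0.N2=(alive,v0) N0.N3=(alive,v0)
Op 5: gossip N3<->N0 -> N3.N0=(alive,v0) N3.N1=(alive,v0) N3.N2=(alive,v0) N3.N3=(alive,v0) | N0.N0=(alive,v0) N0.N1=(alive,v0) N0.N2=(alive,v0) N0.N3=(alive,v0)
Op 6: gossip N2<->N3 -> N2.N0=(alive,v0) N2.N1=(alive,v0) N2.N2=(alive,v0) N2.N3=(alive,v0) | N3.N0=(alive,v0) N3.N1=(alive,v0) N3.N2=(alive,v0) N3.N3=(alive,v0)

Answer: N0=alive,0 N1=alive,0 N2=alive,0 N3=alive,0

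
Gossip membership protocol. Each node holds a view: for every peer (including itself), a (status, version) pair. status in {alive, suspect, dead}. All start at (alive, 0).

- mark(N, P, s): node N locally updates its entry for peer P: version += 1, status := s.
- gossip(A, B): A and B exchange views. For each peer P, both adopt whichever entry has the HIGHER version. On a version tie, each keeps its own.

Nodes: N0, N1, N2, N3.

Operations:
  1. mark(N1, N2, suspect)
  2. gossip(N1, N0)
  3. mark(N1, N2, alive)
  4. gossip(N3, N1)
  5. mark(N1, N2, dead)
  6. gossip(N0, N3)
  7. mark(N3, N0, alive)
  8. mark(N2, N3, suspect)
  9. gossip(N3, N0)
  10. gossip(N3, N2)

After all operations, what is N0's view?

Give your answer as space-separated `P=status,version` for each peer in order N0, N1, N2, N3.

Answer: N0=alive,1 N1=alive,0 N2=alive,2 N3=alive,0

Derivation:
Op 1: N1 marks N2=suspect -> (suspect,v1)
Op 2: gossip N1<->N0 -> N1.N0=(alive,v0) N1.N1=(alive,v0) N1.N2=(suspect,v1) N1.N3=(alive,v0) | N0.N0=(alive,v0) N0.N1=(alive,v0) N0.N2=(suspect,v1) N0.N3=(alive,v0)
Op 3: N1 marks N2=alive -> (alive,v2)
Op 4: gossip N3<->N1 -> N3.N0=(alive,v0) N3.N1=(alive,v0) N3.N2=(alive,v2) N3.N3=(alive,v0) | N1.N0=(alive,v0) N1.N1=(alive,v0) N1.N2=(alive,v2) N1.N3=(alive,v0)
Op 5: N1 marks N2=dead -> (dead,v3)
Op 6: gossip N0<->N3 -> N0.N0=(alive,v0) N0.N1=(alive,v0) N0.N2=(alive,v2) N0.N3=(alive,v0) | N3.N0=(alive,v0) N3.N1=(alive,v0) N3.N2=(alive,v2) N3.N3=(alive,v0)
Op 7: N3 marks N0=alive -> (alive,v1)
Op 8: N2 marks N3=suspect -> (suspect,v1)
Op 9: gossip N3<->N0 -> N3.N0=(alive,v1) N3.N1=(alive,v0) N3.N2=(alive,v2) N3.N3=(alive,v0) | N0.N0=(alive,v1) N0.N1=(alive,v0) N0.N2=(alive,v2) N0.N3=(alive,v0)
Op 10: gossip N3<->N2 -> N3.N0=(alive,v1) N3.N1=(alive,v0) N3.N2=(alive,v2) N3.N3=(suspect,v1) | N2.N0=(alive,v1) N2.N1=(alive,v0) N2.N2=(alive,v2) N2.N3=(suspect,v1)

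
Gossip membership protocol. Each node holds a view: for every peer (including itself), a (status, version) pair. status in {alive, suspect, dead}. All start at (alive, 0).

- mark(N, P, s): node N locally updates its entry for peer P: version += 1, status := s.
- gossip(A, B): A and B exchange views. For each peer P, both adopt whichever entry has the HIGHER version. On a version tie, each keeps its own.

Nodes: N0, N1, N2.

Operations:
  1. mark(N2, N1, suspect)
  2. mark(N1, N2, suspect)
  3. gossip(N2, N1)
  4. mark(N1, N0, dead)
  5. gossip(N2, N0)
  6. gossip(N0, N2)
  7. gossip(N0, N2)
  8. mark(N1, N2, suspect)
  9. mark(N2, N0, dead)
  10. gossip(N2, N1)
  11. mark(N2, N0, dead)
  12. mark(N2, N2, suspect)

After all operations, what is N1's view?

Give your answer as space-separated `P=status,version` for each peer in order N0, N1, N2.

Op 1: N2 marks N1=suspect -> (suspect,v1)
Op 2: N1 marks N2=suspect -> (suspect,v1)
Op 3: gossip N2<->N1 -> N2.N0=(alive,v0) N2.N1=(suspect,v1) N2.N2=(suspect,v1) | N1.N0=(alive,v0) N1.N1=(suspect,v1) N1.N2=(suspect,v1)
Op 4: N1 marks N0=dead -> (dead,v1)
Op 5: gossip N2<->N0 -> N2.N0=(alive,v0) N2.N1=(suspect,v1) N2.N2=(suspect,v1) | N0.N0=(alive,v0) N0.N1=(suspect,v1) N0.N2=(suspect,v1)
Op 6: gossip N0<->N2 -> N0.N0=(alive,v0) N0.N1=(suspect,v1) N0.N2=(suspect,v1) | N2.N0=(alive,v0) N2.N1=(suspect,v1) N2.N2=(suspect,v1)
Op 7: gossip N0<->N2 -> N0.N0=(alive,v0) N0.N1=(suspect,v1) N0.N2=(suspect,v1) | N2.N0=(alive,v0) N2.N1=(suspect,v1) N2.N2=(suspect,v1)
Op 8: N1 marks N2=suspect -> (suspect,v2)
Op 9: N2 marks N0=dead -> (dead,v1)
Op 10: gossip N2<->N1 -> N2.N0=(dead,v1) N2.N1=(suspect,v1) N2.N2=(suspect,v2) | N1.N0=(dead,v1) N1.N1=(suspect,v1) N1.N2=(suspect,v2)
Op 11: N2 marks N0=dead -> (dead,v2)
Op 12: N2 marks N2=suspect -> (suspect,v3)

Answer: N0=dead,1 N1=suspect,1 N2=suspect,2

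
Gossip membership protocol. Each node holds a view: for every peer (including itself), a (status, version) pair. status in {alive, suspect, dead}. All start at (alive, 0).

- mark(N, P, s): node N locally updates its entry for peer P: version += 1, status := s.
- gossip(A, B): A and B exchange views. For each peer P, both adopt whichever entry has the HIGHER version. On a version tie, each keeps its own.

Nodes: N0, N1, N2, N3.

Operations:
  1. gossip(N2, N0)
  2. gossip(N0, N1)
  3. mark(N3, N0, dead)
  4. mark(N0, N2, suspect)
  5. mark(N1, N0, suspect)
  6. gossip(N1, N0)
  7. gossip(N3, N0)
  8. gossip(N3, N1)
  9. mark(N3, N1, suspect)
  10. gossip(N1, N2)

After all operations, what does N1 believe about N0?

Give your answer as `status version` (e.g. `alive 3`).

Op 1: gossip N2<->N0 -> N2.N0=(alive,v0) N2.N1=(alive,v0) N2.N2=(alive,v0) N2.N3=(alive,v0) | N0.N0=(alive,v0) N0.N1=(alive,v0) N0.N2=(alive,v0) N0.N3=(alive,v0)
Op 2: gossip N0<->N1 -> N0.N0=(alive,v0) N0.N1=(alive,v0) N0.N2=(alive,v0) N0.N3=(alive,v0) | N1.N0=(alive,v0) N1.N1=(alive,v0) N1.N2=(alive,v0) N1.N3=(alive,v0)
Op 3: N3 marks N0=dead -> (dead,v1)
Op 4: N0 marks N2=suspect -> (suspect,v1)
Op 5: N1 marks N0=suspect -> (suspect,v1)
Op 6: gossip N1<->N0 -> N1.N0=(suspect,v1) N1.N1=(alive,v0) N1.N2=(suspect,v1) N1.N3=(alive,v0) | N0.N0=(suspect,v1) N0.N1=(alive,v0) N0.N2=(suspect,v1) N0.N3=(alive,v0)
Op 7: gossip N3<->N0 -> N3.N0=(dead,v1) N3.N1=(alive,v0) N3.N2=(suspect,v1) N3.N3=(alive,v0) | N0.N0=(suspect,v1) N0.N1=(alive,v0) N0.N2=(suspect,v1) N0.N3=(alive,v0)
Op 8: gossip N3<->N1 -> N3.N0=(dead,v1) N3.N1=(alive,v0) N3.N2=(suspect,v1) N3.N3=(alive,v0) | N1.N0=(suspect,v1) N1.N1=(alive,v0) N1.N2=(suspect,v1) N1.N3=(alive,v0)
Op 9: N3 marks N1=suspect -> (suspect,v1)
Op 10: gossip N1<->N2 -> N1.N0=(suspect,v1) N1.N1=(alive,v0) N1.N2=(suspect,v1) N1.N3=(alive,v0) | N2.N0=(suspect,v1) N2.N1=(alive,v0) N2.N2=(suspect,v1) N2.N3=(alive,v0)

Answer: suspect 1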